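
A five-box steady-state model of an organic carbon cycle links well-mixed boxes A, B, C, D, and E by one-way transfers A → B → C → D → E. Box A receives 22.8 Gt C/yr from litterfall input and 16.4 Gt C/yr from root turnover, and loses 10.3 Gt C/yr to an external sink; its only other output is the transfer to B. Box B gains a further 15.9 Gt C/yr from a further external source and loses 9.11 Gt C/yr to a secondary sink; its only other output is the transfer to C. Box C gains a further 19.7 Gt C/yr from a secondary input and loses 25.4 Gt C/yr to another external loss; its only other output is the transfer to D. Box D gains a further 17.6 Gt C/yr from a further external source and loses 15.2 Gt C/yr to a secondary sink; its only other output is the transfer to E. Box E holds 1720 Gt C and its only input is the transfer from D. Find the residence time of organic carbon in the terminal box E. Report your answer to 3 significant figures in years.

53.1 yr

Box A: F(A→B) = (22.8 + 16.4) − 10.3 = 28.900 Gt C/yr.
Box B: F(B→C) = (28.900 + 15.9) − 9.11 = 35.690 Gt C/yr.
Box C: F(C→D) = (35.690 + 19.7) − 25.4 = 29.990 Gt C/yr.
Box D: F(D→E) = (29.990 + 17.6) − 15.2 = 32.390 Gt C/yr.
Box E throughput = its input = 32.390 Gt C/yr; τ = 1720 / 32.390 = 53.10 yr.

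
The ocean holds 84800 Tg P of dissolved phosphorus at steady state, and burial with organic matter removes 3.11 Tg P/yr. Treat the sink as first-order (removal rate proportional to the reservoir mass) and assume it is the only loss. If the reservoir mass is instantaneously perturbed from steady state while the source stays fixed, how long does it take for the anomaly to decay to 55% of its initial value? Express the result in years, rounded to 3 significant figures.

16300 yr

For a linear reservoir the anomaly decays as exp(−t/τ) with τ = M/F = 84800/3.11 = 27270 yr.
exp(−t/τ) = 0.55 ⇒ t = −τ ln(0.55) = 27270 × 0.5978 = 16300 yr.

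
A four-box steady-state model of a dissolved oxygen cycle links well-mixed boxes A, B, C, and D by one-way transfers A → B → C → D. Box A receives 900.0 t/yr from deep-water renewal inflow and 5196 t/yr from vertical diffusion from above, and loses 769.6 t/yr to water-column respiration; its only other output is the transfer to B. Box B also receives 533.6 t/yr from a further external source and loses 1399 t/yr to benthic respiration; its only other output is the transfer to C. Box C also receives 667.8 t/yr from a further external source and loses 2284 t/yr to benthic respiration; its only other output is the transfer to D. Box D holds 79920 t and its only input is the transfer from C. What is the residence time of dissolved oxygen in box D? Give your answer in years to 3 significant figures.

Box A: F(A→B) = (900.0 + 5196) − 769.6 = 5326.4 t/yr.
Box B: F(B→C) = (5326.4 + 533.6) − 1399 = 4461.0 t/yr.
Box C: F(C→D) = (4461.0 + 667.8) − 2284 = 2844.8 t/yr.
Box D throughput = its input = 2844.8 t/yr; τ = 79920 / 2844.8 = 28.09 yr.

28.1 yr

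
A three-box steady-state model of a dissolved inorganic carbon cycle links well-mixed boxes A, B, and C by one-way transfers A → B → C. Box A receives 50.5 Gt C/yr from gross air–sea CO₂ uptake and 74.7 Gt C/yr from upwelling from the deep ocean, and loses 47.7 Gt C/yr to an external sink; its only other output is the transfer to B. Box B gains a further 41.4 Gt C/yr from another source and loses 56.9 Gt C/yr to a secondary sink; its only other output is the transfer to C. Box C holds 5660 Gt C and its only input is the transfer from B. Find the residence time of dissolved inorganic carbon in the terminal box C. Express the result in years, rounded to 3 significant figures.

91.3 yr

Box A: F(A→B) = (50.5 + 74.7) − 47.7 = 77.500 Gt C/yr.
Box B: F(B→C) = (77.500 + 41.4) − 56.9 = 62.000 Gt C/yr.
Box C throughput = its input = 62.000 Gt C/yr; τ = 5660 / 62.000 = 91.29 yr.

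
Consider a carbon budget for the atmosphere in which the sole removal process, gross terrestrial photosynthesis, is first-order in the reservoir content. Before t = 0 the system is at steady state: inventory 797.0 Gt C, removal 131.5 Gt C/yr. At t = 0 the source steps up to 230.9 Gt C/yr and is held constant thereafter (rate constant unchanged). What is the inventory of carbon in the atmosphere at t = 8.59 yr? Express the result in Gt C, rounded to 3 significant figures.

1250 Gt C

τ = M₀/F₀ = 797.0/131.5 = 6.061 yr; rate constant k = 1/τ.
New steady state M_∞ = F₁/k = F₁·τ = 230.9 × 6.061 = 1399.4 Gt C.
M(t) = M_∞ + (M₀ − M_∞)·e^(−t/τ); t/τ = 8.59/6.061 = 1.417, so e^(−t/τ) = 0.2424.
M(t) = 1399.4 − 602.4 × 0.2424 = 1253.4 Gt C.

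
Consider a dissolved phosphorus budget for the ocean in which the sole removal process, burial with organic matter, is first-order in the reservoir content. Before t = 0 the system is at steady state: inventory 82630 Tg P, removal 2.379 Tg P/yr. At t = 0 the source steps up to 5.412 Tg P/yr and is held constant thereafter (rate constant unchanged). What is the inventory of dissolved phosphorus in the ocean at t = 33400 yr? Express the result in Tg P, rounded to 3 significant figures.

148000 Tg P

The sink rate constant is k = F₀/M₀ = 2.379/82630 = 2.879×10^-5 yr⁻¹.
Solving dM/dt = F₁ − kM with M(0) = M₀ gives M(t) = F₁/k + (M₀ − F₁/k)·e^(−kt).
F₁/k = 5.412/2.879×10^-5 = 187980 Tg P; kt = 2.879×10^-5 × 33400 = 0.9616, e^(−kt) = 0.3823.
M(33400) = 187980 + (82630 − 187980) × 0.3823 = 187980 − 40270 = 147700 Tg P.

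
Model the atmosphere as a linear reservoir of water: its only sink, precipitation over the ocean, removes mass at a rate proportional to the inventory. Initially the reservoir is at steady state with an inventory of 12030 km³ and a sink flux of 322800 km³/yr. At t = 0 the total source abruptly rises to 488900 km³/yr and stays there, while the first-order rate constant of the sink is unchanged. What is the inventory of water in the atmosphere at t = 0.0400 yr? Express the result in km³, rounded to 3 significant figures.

Residence time τ = M₀/F₀ = 0.03727 yr. The eventual steady state is M_∞ = M₀·(F₁/F₀) = 12030 × 488900/322800 = 18220 km³.
The anomaly ΔM(t) = M(t) − M_∞ decays as ΔM₀·e^(−t/τ) with ΔM₀ = 12030 − 18220 = −6190 km³.
At t = 0.0400 yr, e^(−t/τ) = e^(−1.073) = 0.3419, so ΔM = −2116 km³ and M = 18220 − 2116 = 16104 km³.

16100 km³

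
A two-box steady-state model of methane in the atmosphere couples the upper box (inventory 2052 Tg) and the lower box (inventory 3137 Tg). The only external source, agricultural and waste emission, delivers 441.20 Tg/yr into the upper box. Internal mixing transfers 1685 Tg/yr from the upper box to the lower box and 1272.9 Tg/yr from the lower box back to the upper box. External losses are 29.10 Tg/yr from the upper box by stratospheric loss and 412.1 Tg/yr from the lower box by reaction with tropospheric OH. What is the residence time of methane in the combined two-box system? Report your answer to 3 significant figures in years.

Treat the two boxes together as one reservoir: the mixing fluxes between them are internal recycling, so τ = ΣM / Σ(external losses).
M_total = 2052 + 3137 = 5189.0 Tg.
ΣF_external_out = 29.10 + 412.1 = 441.20 Tg/yr.
τ = M_total / ΣF_ext = 5189.0 / 441.20 = 11.76 yr.

11.8 yr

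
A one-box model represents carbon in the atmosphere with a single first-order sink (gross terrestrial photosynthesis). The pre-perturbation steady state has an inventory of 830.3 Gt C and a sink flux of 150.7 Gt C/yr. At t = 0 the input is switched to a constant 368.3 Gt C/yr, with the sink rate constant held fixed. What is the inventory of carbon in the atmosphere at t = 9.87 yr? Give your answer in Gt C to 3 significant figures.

τ = M₀/F₀ = 830.3/150.7 = 5.510 yr; rate constant k = 1/τ.
New steady state M_∞ = F₁/k = F₁·τ = 368.3 × 5.510 = 2029.2 Gt C.
M(t) = M_∞ + (M₀ − M_∞)·e^(−t/τ); t/τ = 9.87/5.510 = 1.791, so e^(−t/τ) = 0.1667.
M(t) = 2029.2 − 1199 × 0.1667 = 1829.3 Gt C.

1830 Gt C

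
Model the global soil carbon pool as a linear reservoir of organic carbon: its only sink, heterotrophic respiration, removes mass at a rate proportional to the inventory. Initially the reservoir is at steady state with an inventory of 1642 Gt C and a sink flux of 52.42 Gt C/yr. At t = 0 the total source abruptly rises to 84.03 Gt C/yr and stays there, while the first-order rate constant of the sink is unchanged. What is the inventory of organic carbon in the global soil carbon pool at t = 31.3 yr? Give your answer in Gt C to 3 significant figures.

τ = M₀/F₀ = 1642/52.42 = 31.32 yr; rate constant k = 1/τ.
New steady state M_∞ = F₁/k = F₁·τ = 84.03 × 31.32 = 2632.1 Gt C.
M(t) = M_∞ + (M₀ − M_∞)·e^(−t/τ); t/τ = 31.3/31.32 = 0.9992, so e^(−t/τ) = 0.3682.
M(t) = 2632.1 − 990.1 × 0.3682 = 2267.6 Gt C.

2270 Gt C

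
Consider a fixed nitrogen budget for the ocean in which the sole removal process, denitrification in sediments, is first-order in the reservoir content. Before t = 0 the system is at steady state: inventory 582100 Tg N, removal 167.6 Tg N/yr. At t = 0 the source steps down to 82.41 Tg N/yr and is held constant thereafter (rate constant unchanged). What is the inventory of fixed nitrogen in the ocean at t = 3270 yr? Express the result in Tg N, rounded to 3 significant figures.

Residence time τ = M₀/F₀ = 3473 yr. The eventual steady state is M_∞ = M₀·(F₁/F₀) = 582100 × 82.41/167.6 = 286220 Tg N.
The anomaly ΔM(t) = M(t) − M_∞ decays as ΔM₀·e^(−t/τ) with ΔM₀ = 582100 − 286220 = 295900 Tg N.
At t = 3270 yr, e^(−t/τ) = e^(−0.9415) = 0.3900, so ΔM = 115400 Tg N and M = 286220 + 115400 = 401630 Tg N.

402000 Tg N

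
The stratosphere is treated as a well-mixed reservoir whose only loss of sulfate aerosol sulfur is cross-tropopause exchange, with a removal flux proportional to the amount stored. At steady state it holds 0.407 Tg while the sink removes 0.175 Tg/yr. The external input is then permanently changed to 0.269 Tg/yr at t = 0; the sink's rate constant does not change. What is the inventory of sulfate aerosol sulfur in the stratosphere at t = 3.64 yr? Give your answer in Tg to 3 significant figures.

0.580 Tg

τ = M₀/F₀ = 0.407/0.175 = 2.326 yr; rate constant k = 1/τ.
New steady state M_∞ = F₁/k = F₁·τ = 0.269 × 2.326 = 0.62562 Tg.
M(t) = M_∞ + (M₀ − M_∞)·e^(−t/τ); t/τ = 3.64/2.326 = 1.565, so e^(−t/τ) = 0.2091.
M(t) = 0.62562 − 0.2186 × 0.2091 = 0.57991 Tg.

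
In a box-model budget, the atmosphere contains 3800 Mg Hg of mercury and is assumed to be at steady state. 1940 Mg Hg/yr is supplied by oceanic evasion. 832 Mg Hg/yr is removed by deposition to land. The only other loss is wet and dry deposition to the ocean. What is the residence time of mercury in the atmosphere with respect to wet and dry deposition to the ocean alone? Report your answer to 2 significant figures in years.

3.4 yr

At steady state ΣF_in = ΣF_out.
ΣF_in = 1940.0 Mg Hg/yr.
Wet and dry deposition to the ocean flux = ΣF_in − (832) = 1940.0 − 832.0 = 1108 Mg Hg/yr.
τ = M / F = 3800 / 1108 = 3.430 yr.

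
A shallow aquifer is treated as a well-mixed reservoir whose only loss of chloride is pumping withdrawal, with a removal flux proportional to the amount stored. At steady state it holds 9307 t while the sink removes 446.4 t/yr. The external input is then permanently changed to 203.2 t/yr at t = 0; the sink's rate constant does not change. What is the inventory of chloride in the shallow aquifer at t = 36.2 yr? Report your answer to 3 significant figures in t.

5130 t

Residence time τ = M₀/F₀ = 20.85 yr. The eventual steady state is M_∞ = M₀·(F₁/F₀) = 9307 × 203.2/446.4 = 4236.5 t.
The anomaly ΔM(t) = M(t) − M_∞ decays as ΔM₀·e^(−t/τ) with ΔM₀ = 9307 − 4236.5 = 5070 t.
At t = 36.2 yr, e^(−t/τ) = e^(−1.736) = 0.1762, so ΔM = 893.3 t and M = 4236.5 + 893.3 = 5129.8 t.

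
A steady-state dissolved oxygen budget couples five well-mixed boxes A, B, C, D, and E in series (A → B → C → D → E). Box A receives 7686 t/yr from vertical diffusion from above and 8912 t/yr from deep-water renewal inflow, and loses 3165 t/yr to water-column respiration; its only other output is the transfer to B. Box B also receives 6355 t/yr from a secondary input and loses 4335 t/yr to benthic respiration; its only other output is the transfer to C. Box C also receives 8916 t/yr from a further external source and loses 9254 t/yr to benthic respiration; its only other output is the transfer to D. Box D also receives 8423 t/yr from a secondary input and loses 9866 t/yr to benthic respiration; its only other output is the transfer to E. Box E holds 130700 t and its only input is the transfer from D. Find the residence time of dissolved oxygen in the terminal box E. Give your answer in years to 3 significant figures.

9.56 yr

Box A: F(A→B) = (7686 + 8912) − 3165 = 13433 t/yr.
Box B: F(B→C) = (13433 + 6355) − 4335 = 15453 t/yr.
Box C: F(C→D) = (15453 + 8916) − 9254 = 15115 t/yr.
Box D: F(D→E) = (15115 + 8423) − 9866 = 13672 t/yr.
Box E throughput = its input = 13672 t/yr; τ = 130700 / 13672 = 9.560 yr.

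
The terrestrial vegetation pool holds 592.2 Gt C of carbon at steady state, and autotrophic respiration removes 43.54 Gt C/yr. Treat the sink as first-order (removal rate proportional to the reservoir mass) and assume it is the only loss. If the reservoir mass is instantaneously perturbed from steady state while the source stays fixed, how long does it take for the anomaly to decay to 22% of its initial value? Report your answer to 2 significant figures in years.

For a linear reservoir the anomaly decays as exp(−t/τ) with τ = M/F = 592.2/43.54 = 13.60 yr.
exp(−t/τ) = 0.22 ⇒ t = −τ ln(0.22) = 13.60 × 1.514 = 20.59 yr.

21 yr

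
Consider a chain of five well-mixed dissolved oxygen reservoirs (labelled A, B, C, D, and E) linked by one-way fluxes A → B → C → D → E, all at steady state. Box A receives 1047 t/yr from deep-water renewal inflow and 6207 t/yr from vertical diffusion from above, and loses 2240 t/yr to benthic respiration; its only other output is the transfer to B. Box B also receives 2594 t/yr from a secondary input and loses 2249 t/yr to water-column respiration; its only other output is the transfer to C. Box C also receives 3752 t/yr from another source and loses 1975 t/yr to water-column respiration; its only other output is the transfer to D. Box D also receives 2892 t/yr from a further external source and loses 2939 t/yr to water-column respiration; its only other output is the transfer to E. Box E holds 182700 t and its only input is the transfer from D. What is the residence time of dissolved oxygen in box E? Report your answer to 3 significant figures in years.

Box A: F(A→B) = (1047 + 6207) − 2240 = 5014.0 t/yr.
Box B: F(B→C) = (5014.0 + 2594) − 2249 = 5359.0 t/yr.
Box C: F(C→D) = (5359.0 + 3752) − 1975 = 7136.0 t/yr.
Box D: F(D→E) = (7136.0 + 2892) − 2939 = 7089.0 t/yr.
Box E throughput = its input = 7089.0 t/yr; τ = 182700 / 7089.0 = 25.77 yr.

25.8 yr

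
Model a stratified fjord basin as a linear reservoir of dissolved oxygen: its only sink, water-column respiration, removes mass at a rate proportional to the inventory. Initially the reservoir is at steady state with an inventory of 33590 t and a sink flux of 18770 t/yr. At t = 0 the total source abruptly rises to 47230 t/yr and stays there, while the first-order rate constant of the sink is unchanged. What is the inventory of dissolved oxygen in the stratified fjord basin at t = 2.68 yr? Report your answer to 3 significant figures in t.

73100 t

Residence time τ = M₀/F₀ = 1.790 yr. The eventual steady state is M_∞ = M₀·(F₁/F₀) = 33590 × 47230/18770 = 84521 t.
The anomaly ΔM(t) = M(t) − M_∞ decays as ΔM₀·e^(−t/τ) with ΔM₀ = 33590 − 84521 = −50930 t.
At t = 2.68 yr, e^(−t/τ) = e^(−1.498) = 0.2237, so ΔM = −11390 t and M = 84521 − 11390 = 73129 t.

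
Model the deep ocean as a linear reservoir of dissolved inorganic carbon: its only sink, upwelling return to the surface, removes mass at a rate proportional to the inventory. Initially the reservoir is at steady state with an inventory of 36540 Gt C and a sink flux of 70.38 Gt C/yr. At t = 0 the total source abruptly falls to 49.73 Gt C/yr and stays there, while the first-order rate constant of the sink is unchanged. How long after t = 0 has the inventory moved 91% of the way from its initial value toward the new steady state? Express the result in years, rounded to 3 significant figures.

τ = M₀/F₀ = 36540/70.38 = 519.2 yr.
The remaining gap fraction is e^(−t/τ); 91% covered ⇒ e^(−t/τ) = 0.0900.
t = −τ ln(0.0900) = 519.2 × 2.408 = 1250 yr.

1250 yr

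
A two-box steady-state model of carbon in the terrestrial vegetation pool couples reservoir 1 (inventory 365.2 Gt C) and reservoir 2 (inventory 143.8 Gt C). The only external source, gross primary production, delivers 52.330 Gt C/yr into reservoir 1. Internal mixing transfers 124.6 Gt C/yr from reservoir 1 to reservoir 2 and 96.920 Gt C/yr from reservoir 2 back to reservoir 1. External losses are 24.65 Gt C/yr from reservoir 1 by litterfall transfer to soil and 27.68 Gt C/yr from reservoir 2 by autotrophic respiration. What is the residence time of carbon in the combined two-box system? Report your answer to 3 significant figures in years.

9.73 yr

Residence time in the combined system uses the total inventory and the total *external* removal — internal exchanges between the two boxes cancel.
M_total = 365.2 + 143.8 = 509.00 Gt C.
ΣF_external_out = 24.65 + 27.68 = 52.330 Gt C/yr.
τ = M_total / ΣF_ext = 509.00 / 52.330 = 9.727 yr.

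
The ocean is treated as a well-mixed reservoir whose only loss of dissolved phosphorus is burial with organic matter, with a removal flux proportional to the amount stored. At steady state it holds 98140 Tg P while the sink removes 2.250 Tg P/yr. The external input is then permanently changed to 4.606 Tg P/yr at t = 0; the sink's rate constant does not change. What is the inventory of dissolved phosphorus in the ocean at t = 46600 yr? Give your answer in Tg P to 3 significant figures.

The sink rate constant is k = F₀/M₀ = 2.250/98140 = 2.293×10^-5 yr⁻¹.
Solving dM/dt = F₁ − kM with M(0) = M₀ gives M(t) = F₁/k + (M₀ − F₁/k)·e^(−kt).
F₁/k = 4.606/2.293×10^-5 = 200900 Tg P; kt = 2.293×10^-5 × 46600 = 1.068, e^(−kt) = 0.3436.
M(46600) = 200900 + (98140 − 200900) × 0.3436 = 200900 − 35310 = 165600 Tg P.

166000 Tg P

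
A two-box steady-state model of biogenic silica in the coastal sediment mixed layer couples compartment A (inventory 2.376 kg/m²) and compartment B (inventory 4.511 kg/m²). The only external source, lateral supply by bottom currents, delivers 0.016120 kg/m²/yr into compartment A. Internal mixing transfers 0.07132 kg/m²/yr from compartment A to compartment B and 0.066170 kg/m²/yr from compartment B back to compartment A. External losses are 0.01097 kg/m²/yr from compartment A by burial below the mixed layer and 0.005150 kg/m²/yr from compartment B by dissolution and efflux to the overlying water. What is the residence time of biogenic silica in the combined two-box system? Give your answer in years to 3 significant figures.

427 yr

For the system as a whole, the A↔B exchange is internal and contributes nothing to the throughput; only the external sinks remove mass.
M_total = 2.376 + 4.511 = 6.8870 kg/m².
ΣF_external_out = 0.01097 + 0.005150 = 0.016120 kg/m²/yr.
τ = M_total / ΣF_ext = 6.8870 / 0.016120 = 427.2 yr.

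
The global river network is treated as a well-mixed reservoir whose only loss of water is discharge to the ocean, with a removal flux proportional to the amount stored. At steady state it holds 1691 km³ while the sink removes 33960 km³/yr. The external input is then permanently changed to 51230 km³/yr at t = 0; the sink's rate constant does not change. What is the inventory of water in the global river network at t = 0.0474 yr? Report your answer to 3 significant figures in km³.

Residence time τ = M₀/F₀ = 0.04979 yr. The eventual steady state is M_∞ = M₀·(F₁/F₀) = 1691 × 51230/33960 = 2550.9 km³.
The anomaly ΔM(t) = M(t) − M_∞ decays as ΔM₀·e^(−t/τ) with ΔM₀ = 1691 − 2550.9 = −859.9 km³.
At t = 0.0474 yr, e^(−t/τ) = e^(−0.9519) = 0.3860, so ΔM = −331.9 km³ and M = 2550.9 − 331.9 = 2219.0 km³.

2220 km³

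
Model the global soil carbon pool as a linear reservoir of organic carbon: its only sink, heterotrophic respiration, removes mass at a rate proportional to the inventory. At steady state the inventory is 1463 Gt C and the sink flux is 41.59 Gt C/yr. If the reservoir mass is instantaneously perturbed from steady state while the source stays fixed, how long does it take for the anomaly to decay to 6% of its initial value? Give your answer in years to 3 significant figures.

99.0 yr

For a linear reservoir the anomaly decays as exp(−t/τ) with τ = M/F = 1463/41.59 = 35.18 yr.
exp(−t/τ) = 0.06 ⇒ t = −τ ln(0.06) = 35.18 × 2.813 = 98.97 yr.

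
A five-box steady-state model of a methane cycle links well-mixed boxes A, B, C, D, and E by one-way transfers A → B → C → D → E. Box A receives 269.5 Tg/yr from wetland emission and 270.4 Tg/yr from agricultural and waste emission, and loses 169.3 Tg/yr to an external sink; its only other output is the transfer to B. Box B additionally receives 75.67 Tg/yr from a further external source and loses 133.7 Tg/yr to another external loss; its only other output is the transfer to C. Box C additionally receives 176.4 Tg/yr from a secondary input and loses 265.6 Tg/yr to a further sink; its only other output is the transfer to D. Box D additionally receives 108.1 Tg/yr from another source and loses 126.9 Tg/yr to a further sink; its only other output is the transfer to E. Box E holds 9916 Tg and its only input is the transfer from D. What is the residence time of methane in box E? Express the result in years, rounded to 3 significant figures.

48.5 yr

Box A: F(A→B) = (269.5 + 270.4) − 169.3 = 370.60 Tg/yr.
Box B: F(B→C) = (370.60 + 75.67) − 133.7 = 312.57 Tg/yr.
Box C: F(C→D) = (312.57 + 176.4) − 265.6 = 223.37 Tg/yr.
Box D: F(D→E) = (223.37 + 108.1) − 126.9 = 204.57 Tg/yr.
Box E throughput = its input = 204.57 Tg/yr; τ = 9916 / 204.57 = 48.47 yr.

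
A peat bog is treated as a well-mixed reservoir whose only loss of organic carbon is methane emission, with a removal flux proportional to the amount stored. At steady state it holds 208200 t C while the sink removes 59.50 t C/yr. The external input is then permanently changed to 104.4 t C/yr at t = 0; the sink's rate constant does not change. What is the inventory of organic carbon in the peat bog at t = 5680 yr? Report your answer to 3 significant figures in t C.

334000 t C

Residence time τ = M₀/F₀ = 3499 yr. The eventual steady state is M_∞ = M₀·(F₁/F₀) = 208200 × 104.4/59.50 = 365310 t C.
The anomaly ΔM(t) = M(t) − M_∞ decays as ΔM₀·e^(−t/τ) with ΔM₀ = 208200 − 365310 = −157100 t C.
At t = 5680 yr, e^(−t/τ) = e^(−1.623) = 0.1973, so ΔM = −30990 t C and M = 365310 − 30990 = 334320 t C.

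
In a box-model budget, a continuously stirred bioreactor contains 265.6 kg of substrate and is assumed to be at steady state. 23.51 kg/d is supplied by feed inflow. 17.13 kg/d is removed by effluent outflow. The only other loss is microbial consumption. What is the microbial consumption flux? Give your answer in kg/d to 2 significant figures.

At steady state ΣF_in = ΣF_out.
ΣF_in = 23.510 kg/d.
Microbial consumption flux = ΣF_in − (17.13) = 23.510 − 17.13 = 6.380 kg/d.

6.4 kg/d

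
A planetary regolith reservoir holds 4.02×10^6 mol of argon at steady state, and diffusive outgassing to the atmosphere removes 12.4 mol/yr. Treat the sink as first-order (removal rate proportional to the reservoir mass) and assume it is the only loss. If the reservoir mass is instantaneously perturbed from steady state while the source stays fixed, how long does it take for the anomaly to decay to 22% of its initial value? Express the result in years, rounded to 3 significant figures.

For a linear reservoir the anomaly decays as exp(−t/τ) with τ = M/F = 4.02×10^6/12.4 = 324200 yr.
exp(−t/τ) = 0.22 ⇒ t = −τ ln(0.22) = 324200 × 1.514 = 490900 yr.

491000 yr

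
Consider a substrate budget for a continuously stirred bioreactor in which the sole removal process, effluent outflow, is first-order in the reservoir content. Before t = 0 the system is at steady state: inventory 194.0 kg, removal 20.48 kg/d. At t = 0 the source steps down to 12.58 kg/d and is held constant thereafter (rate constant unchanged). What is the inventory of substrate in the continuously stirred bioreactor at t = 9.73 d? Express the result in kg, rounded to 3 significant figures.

τ = M₀/F₀ = 194.0/20.48 = 9.473 d; rate constant k = 1/τ.
New steady state M_∞ = F₁/k = F₁·τ = 12.58 × 9.473 = 119.17 kg.
M(t) = M_∞ + (M₀ − M_∞)·e^(−t/τ); t/τ = 9.73/9.473 = 1.027, so e^(−t/τ) = 0.3580.
M(t) = 119.17 + 74.83 × 0.3580 = 145.96 kg.

146 kg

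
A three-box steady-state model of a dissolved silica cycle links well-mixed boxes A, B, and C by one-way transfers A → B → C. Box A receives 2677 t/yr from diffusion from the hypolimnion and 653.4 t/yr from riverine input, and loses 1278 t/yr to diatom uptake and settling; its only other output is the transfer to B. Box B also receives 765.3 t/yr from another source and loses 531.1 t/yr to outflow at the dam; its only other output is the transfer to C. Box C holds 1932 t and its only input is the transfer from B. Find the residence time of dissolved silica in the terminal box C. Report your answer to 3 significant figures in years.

0.845 yr

Box A: F(A→B) = (2677 + 653.4) − 1278 = 2052.4 t/yr.
Box B: F(B→C) = (2052.4 + 765.3) − 531.1 = 2286.6 t/yr.
Box C throughput = its input = 2286.6 t/yr; τ = 1932 / 2286.6 = 0.8449 yr.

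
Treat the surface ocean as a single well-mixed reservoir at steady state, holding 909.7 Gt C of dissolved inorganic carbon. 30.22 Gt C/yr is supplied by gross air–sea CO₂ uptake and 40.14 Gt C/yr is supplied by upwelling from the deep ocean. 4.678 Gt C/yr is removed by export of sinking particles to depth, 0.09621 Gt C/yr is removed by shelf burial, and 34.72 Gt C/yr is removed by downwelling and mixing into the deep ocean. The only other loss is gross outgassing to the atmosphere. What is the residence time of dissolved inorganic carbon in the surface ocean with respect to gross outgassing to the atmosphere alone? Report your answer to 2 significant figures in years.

29 yr

At steady state ΣF_in = ΣF_out.
ΣF_in = 30.22 + 40.14 = 70.360 Gt C/yr.
Gross outgassing to the atmosphere flux = ΣF_in − (4.678 + 0.09621 + 34.72) = 70.360 − 39.49 = 30.87 Gt C/yr.
τ = M / F = 909.7 / 30.87 = 29.47 yr.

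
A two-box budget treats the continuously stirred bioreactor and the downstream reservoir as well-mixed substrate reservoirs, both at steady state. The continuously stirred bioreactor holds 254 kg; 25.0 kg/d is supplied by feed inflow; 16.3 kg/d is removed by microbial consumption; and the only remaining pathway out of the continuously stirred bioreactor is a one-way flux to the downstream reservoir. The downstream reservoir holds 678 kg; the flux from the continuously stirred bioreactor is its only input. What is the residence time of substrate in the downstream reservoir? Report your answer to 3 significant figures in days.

Balance the continuously stirred bioreactor: ΣF_in = 25.000 kg/d.
Flux to the downstream reservoir = ΣF_in − (16.3) = 8.7000 kg/d.
At steady state the output of the downstream reservoir equals its input, 8.7000 kg/d.
τ = M / F = 678 / 8.7000 = 77.93 d.

77.9 d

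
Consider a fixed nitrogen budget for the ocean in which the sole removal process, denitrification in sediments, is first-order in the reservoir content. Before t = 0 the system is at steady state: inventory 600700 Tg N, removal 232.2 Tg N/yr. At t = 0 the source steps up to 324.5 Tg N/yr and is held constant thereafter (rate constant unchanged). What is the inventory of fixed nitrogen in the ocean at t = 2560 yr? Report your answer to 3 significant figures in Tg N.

The sink rate constant is k = F₀/M₀ = 232.2/600700 = 0.0003865 yr⁻¹.
Solving dM/dt = F₁ − kM with M(0) = M₀ gives M(t) = F₁/k + (M₀ − F₁/k)·e^(−kt).
F₁/k = 324.5/0.0003865 = 839480 Tg N; kt = 0.0003865 × 2560 = 0.9896, e^(−kt) = 0.3717.
M(2560) = 839480 + (600700 − 839480) × 0.3717 = 839480 − 88760 = 750720 Tg N.

751000 Tg N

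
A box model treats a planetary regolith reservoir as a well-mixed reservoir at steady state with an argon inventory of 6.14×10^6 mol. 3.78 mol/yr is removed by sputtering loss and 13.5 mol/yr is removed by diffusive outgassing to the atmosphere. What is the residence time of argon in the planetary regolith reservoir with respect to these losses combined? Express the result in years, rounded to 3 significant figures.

355000 yr

Total removal = 3.780 + 13.50 = 17.280 mol/yr.
τ = M / ΣF_out = 6.14×10^6 / 17.280 = 355300 yr.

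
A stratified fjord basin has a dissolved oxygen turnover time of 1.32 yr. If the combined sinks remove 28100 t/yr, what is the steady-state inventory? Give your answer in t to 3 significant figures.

37100 t

τ = M/F ⇒ M = τ × F = 1.32 × 28100 = 37090 t.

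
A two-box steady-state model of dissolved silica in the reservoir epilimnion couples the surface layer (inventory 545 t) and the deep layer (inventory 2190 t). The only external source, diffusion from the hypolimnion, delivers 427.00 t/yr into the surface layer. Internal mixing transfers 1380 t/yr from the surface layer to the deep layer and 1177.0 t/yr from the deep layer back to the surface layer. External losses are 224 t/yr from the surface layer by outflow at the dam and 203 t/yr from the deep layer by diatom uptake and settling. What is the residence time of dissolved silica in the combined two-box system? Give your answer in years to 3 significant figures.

Treat the two boxes together as one reservoir: the mixing fluxes between them are internal recycling, so τ = ΣM / Σ(external losses).
M_total = 545 + 2190 = 2735.0 t.
ΣF_external_out = 224 + 203 = 427.00 t/yr.
τ = M_total / ΣF_ext = 2735.0 / 427.00 = 6.405 yr.

6.41 yr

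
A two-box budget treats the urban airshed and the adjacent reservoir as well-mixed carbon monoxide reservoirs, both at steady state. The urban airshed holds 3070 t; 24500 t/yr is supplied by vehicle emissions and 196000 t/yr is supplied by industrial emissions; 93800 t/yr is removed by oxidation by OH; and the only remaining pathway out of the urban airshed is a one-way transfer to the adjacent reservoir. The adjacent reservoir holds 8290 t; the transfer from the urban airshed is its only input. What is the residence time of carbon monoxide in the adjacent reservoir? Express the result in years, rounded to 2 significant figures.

0.065 yr

Balance the urban airshed: ΣF_in = 24500 + 196000 = 220500 t/yr.
Transfer to the adjacent reservoir = ΣF_in − (93800) = 126700 t/yr.
At steady state the output of the adjacent reservoir equals its input, 126700 t/yr.
τ = M / F = 8290 / 126700 = 0.06543 yr.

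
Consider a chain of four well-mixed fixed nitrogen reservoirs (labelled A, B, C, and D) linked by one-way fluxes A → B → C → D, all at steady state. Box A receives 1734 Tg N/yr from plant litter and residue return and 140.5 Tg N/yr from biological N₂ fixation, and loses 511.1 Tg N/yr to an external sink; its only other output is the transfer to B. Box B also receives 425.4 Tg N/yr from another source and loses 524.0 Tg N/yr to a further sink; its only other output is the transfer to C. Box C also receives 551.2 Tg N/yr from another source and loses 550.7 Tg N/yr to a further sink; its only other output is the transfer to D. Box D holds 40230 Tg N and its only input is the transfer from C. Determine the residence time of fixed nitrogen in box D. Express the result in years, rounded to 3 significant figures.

Box A: F(A→B) = (1734 + 140.5) − 511.1 = 1363.4 Tg N/yr.
Box B: F(B→C) = (1363.4 + 425.4) − 524.0 = 1264.8 Tg N/yr.
Box C: F(C→D) = (1264.8 + 551.2) − 550.7 = 1265.3 Tg N/yr.
Box D throughput = its input = 1265.3 Tg N/yr; τ = 40230 / 1265.3 = 31.79 yr.

31.8 yr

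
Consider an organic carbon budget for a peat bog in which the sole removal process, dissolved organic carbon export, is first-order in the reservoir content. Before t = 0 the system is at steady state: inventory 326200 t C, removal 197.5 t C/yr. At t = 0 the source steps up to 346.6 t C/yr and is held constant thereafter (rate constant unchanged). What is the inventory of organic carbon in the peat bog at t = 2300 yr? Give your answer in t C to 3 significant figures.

The sink rate constant is k = F₀/M₀ = 197.5/326200 = 0.0006055 yr⁻¹.
Solving dM/dt = F₁ − kM with M(0) = M₀ gives M(t) = F₁/k + (M₀ − F₁/k)·e^(−kt).
F₁/k = 346.6/0.0006055 = 572460 t C; kt = 0.0006055 × 2300 = 1.393, e^(−kt) = 0.2484.
M(2300) = 572460 + (326200 − 572460) × 0.2484 = 572460 − 61180 = 511280 t C.

511000 t C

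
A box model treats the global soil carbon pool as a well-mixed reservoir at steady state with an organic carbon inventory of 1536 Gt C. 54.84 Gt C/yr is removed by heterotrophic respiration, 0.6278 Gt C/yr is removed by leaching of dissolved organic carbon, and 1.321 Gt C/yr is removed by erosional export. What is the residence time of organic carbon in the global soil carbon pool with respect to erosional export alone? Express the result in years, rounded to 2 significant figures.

1200 yr

Residence time with respect to a single sink: τ = M / F_sink.
τ = 1536 / 1.321 = 1163 yr.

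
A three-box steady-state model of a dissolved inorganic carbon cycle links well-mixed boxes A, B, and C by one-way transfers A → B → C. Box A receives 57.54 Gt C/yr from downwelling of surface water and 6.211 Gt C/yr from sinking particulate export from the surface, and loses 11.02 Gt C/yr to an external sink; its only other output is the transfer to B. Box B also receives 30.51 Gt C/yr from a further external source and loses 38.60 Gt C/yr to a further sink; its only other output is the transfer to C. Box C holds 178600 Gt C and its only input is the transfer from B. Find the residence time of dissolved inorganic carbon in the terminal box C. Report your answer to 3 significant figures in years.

Box A: F(A→B) = (57.54 + 6.211) − 11.02 = 52.731 Gt C/yr.
Box B: F(B→C) = (52.731 + 30.51) − 38.60 = 44.641 Gt C/yr.
Box C throughput = its input = 44.641 Gt C/yr; τ = 178600 / 44.641 = 4001 yr.

4000 yr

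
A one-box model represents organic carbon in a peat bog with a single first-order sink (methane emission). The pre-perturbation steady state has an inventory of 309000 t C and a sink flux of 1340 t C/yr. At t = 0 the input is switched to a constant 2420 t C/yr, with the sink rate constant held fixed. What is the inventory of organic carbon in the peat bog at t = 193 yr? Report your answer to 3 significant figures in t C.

Residence time τ = M₀/F₀ = 230.6 yr. The eventual steady state is M_∞ = M₀·(F₁/F₀) = 309000 × 2420/1340 = 558040 t C.
The anomaly ΔM(t) = M(t) − M_∞ decays as ΔM₀·e^(−t/τ) with ΔM₀ = 309000 − 558040 = −249000 t C.
At t = 193 yr, e^(−t/τ) = e^(−0.8370) = 0.4330, so ΔM = −107800 t C and M = 558040 − 107800 = 450200 t C.

450000 t C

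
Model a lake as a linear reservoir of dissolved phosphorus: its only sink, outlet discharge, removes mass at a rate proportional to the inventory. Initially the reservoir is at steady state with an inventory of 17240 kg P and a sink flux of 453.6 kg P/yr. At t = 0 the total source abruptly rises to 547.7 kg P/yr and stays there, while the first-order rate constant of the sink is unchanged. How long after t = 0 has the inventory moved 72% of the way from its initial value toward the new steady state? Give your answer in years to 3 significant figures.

τ = M₀/F₀ = 17240/453.6 = 38.01 yr.
The remaining gap fraction is e^(−t/τ); 72% covered ⇒ e^(−t/τ) = 0.280.
t = −τ ln(0.280) = 38.01 × 1.273 = 48.38 yr.

48.4 yr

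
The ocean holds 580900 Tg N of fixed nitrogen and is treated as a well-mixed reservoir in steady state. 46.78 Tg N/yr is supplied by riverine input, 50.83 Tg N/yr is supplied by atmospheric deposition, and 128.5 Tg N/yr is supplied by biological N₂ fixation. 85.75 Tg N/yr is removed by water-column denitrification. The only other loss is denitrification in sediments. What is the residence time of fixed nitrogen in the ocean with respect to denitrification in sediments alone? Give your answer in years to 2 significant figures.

At steady state ΣF_in = ΣF_out.
ΣF_in = 46.78 + 50.83 + 128.5 = 226.11 Tg N/yr.
Denitrification in sediments flux = ΣF_in − (85.75) = 226.11 − 85.75 = 140.4 Tg N/yr.
τ = M / F = 580900 / 140.4 = 4139 yr.

4100 yr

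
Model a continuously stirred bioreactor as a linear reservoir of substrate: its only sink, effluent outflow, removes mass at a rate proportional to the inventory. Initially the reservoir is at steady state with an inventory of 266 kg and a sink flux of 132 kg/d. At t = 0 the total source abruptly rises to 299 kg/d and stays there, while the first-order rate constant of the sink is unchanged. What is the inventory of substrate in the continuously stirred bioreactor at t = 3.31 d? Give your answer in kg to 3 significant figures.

τ = M₀/F₀ = 266/132 = 2.015 d; rate constant k = 1/τ.
New steady state M_∞ = F₁/k = F₁·τ = 299 × 2.015 = 602.53 kg.
M(t) = M_∞ + (M₀ − M_∞)·e^(−t/τ); t/τ = 3.31/2.015 = 1.643, so e^(−t/τ) = 0.1935.
M(t) = 602.53 − 336.5 × 0.1935 = 537.42 kg.

537 kg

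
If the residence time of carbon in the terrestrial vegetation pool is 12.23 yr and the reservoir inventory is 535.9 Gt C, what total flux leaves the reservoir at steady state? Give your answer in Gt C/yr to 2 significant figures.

F = M / τ = 535.9 / 12.23 = 43.82 Gt C/yr.

44 Gt C/yr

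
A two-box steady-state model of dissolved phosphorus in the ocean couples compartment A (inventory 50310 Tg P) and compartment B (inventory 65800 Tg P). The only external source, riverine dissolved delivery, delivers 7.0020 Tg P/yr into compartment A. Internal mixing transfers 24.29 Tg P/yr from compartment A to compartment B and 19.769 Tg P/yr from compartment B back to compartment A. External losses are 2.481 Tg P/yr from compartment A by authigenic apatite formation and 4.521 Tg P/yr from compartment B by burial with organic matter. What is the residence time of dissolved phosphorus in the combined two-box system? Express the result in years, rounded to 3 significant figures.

Residence time in the combined system uses the total inventory and the total *external* removal — internal exchanges between the two boxes cancel.
M_total = 50310 + 65800 = 116110 Tg P.
ΣF_external_out = 2.481 + 4.521 = 7.0020 Tg P/yr.
τ = M_total / ΣF_ext = 116110 / 7.0020 = 16580 yr.

16600 yr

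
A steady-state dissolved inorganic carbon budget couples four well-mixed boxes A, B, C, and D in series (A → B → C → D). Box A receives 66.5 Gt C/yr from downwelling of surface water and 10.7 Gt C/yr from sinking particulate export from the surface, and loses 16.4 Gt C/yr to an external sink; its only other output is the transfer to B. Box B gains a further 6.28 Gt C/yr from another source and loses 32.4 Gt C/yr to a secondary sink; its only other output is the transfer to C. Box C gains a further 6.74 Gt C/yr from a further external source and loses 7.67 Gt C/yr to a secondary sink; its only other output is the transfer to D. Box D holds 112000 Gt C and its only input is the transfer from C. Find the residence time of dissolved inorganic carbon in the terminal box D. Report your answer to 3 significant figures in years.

Box A: F(A→B) = (66.5 + 10.7) − 16.4 = 60.800 Gt C/yr.
Box B: F(B→C) = (60.800 + 6.28) − 32.4 = 34.680 Gt C/yr.
Box C: F(C→D) = (34.680 + 6.74) − 7.67 = 33.750 Gt C/yr.
Box D throughput = its input = 33.750 Gt C/yr; τ = 112000 / 33.750 = 3319 yr.

3320 yr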